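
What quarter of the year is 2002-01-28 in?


Month: January (month 1)
Q1: Jan-Mar, Q2: Apr-Jun, Q3: Jul-Sep, Q4: Oct-Dec

Q1


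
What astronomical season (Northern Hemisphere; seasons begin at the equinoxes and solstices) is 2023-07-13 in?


Date: July 13
Astronomical Summer (approx.; exact equinox/solstice day varies by year): June 21 to September 21
July 13 falls within the Summer window

Summer


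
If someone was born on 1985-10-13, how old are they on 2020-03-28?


Birth: 1985-10-13
Reference: 2020-03-28
Year difference: 2020 - 1985 = 35
Birthday not yet reached in 2020, subtract 1

34 years old


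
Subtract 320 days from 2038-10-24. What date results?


Start: 2038-10-24, subtract 320 days
Back 24 days from October 24 reaches September 30, 2038 -> 296 left
September 2038 has 30 days -> back to August 31, 2038 -> 266 left
August 2038 has 31 days -> back to July 31, 2038 -> 235 left
July 2038 has 31 days -> back to June 30, 2038 -> 204 left
June 2038 has 30 days -> back to May 31, 2038 -> 174 left
May 2038 has 31 days -> back to April 30, 2038 -> 143 left
April 2038 has 30 days -> back to March 31, 2038 -> 113 left
March 2038 has 31 days -> back to February 28, 2038 -> 82 left
February 2038 has 28 days -> back to January 31, 2038 -> 54 left
January 2038 has 31 days -> back to December 31, 2037 -> 23 left
December 2037: 31 - 23 = 8 -> lands on December 8

Result: 2037-12-08


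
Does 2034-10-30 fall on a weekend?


Anchor: Jan 1, 2034. With p = 2034 - 1 = 2033: (p + p//4 - p//100 + p//400) mod 7 = (2033 + 508 - 20 + 5) mod 7 = 2526 mod 7 = 6 -> Sunday (Mon=0 ... Sun=6)
Day of year: 303; offset = 302
Weekday index = (6 + 302) mod 7 = 0 -> Monday
Weekend days: Saturday, Sunday

No


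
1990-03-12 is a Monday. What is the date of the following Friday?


Current: Monday
Target: Friday
Days ahead: 4

Next Friday: 1990-03-16


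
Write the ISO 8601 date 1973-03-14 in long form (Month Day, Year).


ISO 1973-03-14 parses as year=1973, month=03, day=14
Month 3 -> March

March 14, 1973


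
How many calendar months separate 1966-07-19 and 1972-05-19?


From July 1966 to May 1972
6 years * 12 = 72 months, minus 2 months = 70

70 months


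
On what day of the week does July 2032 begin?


Target: July 1, 2032
Anchor: Jan 1, 2032. With p = 2032 - 1 = 2031: (p + p//4 - p//100 + p//400) mod 7 = (2031 + 507 - 20 + 5) mod 7 = 2523 mod 7 = 3 -> Thursday (Mon=0 ... Sun=6)
Days before July (Jan-Jun): 182 days
Weekday index = (3 + 182) mod 7 = 3

Thursday


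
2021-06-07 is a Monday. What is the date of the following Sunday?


Current: Monday
Target: Sunday
Days ahead: 6

Next Sunday: 2021-06-13


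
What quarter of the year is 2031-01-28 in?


Month: January (month 1)
Q1: Jan-Mar, Q2: Apr-Jun, Q3: Jul-Sep, Q4: Oct-Dec

Q1


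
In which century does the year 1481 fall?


Century = (year - 1) // 100 + 1
= (1481 - 1) // 100 + 1
= 1480 // 100 + 1
= 14 + 1

15th century


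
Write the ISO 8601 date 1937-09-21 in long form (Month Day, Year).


ISO 1937-09-21 parses as year=1937, month=09, day=21
Month 9 -> September

September 21, 1937


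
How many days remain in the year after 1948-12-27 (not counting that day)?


Day of year: 362 of 366
Remaining = 366 - 362

4 days


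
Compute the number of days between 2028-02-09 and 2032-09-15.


From 2028-02-09 to 2032-09-15
2028-02-09: days before February = 31; day of year = 31 + 9 = 40
2032-09-15: days before September = 31 + 29 + 31 + 30 + 31 + 30 + 31 + 31 = 244 (2032 is a leap year); day of year = 244 + 15 = 259
Rest of 2028: 366 - 40 = 326
Full years 2029 (365), 2030 (365), 2031 (365): 1095
Total = 326 + 1095 + 259 = 1680

1680 days


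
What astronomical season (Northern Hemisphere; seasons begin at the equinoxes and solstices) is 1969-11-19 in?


Date: November 19
Astronomical Autumn (approx.; exact equinox/solstice day varies by year): September 22 to December 20
November 19 falls within the Autumn window

Autumn


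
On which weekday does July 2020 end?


July 2020 has 31 days
Anchor: Jan 1, 2020. With p = 2020 - 1 = 2019: (p + p//4 - p//100 + p//400) mod 7 = (2019 + 504 - 20 + 5) mod 7 = 2508 mod 7 = 2 -> Wednesday (Mon=0 ... Sun=6)
Days before July (Jan-Jun): 182; July 1 index = (2 + 182) mod 7 = 2 -> Wednesday
Last day offset: 31 - 1 = 30 days
Weekday index = (2 + 30) mod 7 = 4

Friday, July 31


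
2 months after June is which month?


June is month 6
6 + 2 = 8

August


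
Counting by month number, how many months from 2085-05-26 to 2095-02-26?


From May 2085 to February 2095
10 years * 12 = 120 months, minus 3 months = 117

117 months


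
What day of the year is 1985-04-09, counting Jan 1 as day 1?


Date: April 9, 1985
Days in months 1 through 3: 90
Plus 9 days in April

Day of year: 99


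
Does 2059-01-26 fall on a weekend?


Anchor: Jan 1, 2059. With p = 2059 - 1 = 2058: (p + p//4 - p//100 + p//400) mod 7 = (2058 + 514 - 20 + 5) mod 7 = 2557 mod 7 = 2 -> Wednesday (Mon=0 ... Sun=6)
Day of year: 26; offset = 25
Weekday index = (2 + 25) mod 7 = 6 -> Sunday
Weekend days: Saturday, Sunday

Yes


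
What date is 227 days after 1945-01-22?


Start: 1945-01-22, add 227 days
January 1945 has 31 days: 31 - 22 = 9 days to January 31 -> 218 left
February 1945 has 28 days -> 190 left
March 1945 has 31 days -> 159 left
April 1945 has 30 days -> 129 left
May 1945 has 31 days -> 98 left
June 1945 has 30 days -> 68 left
July 1945 has 31 days -> 37 left
August 1945 has 31 days -> 6 left
September 1945: 6 <= 30 -> lands on September 6

Result: 1945-09-06


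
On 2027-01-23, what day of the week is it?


Date: January 23, 2027
Anchor: Jan 1, 2027. With p = 2027 - 1 = 2026: (p + p//4 - p//100 + p//400) mod 7 = (2026 + 506 - 20 + 5) mod 7 = 2517 mod 7 = 4 -> Friday (Mon=0 ... Sun=6)
Days into year = 23 - 1 = 22
Weekday index = (4 + 22) mod 7 = 5

Day of the week: Saturday


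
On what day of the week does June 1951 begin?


Target: June 1, 1951
Anchor: Jan 1, 1951. With p = 1951 - 1 = 1950: (p + p//4 - p//100 + p//400) mod 7 = (1950 + 487 - 19 + 4) mod 7 = 2422 mod 7 = 0 -> Monday (Mon=0 ... Sun=6)
Days before June (Jan-May): 151 days
Weekday index = (0 + 151) mod 7 = 4

Friday


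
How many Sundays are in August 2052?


August 2052 has 31 days
Anchor: Jan 1, 2052. With p = 2052 - 1 = 2051: (p + p//4 - p//100 + p//400) mod 7 = (2051 + 512 - 20 + 5) mod 7 = 2548 mod 7 = 0 -> Monday (Mon=0 ... Sun=6)
Days before August (Jan-Jul): 213; August 1 index = (0 + 213) mod 7 = 3 -> Thursday
First Sunday is August 4
Sundays: 4, 11, 18, 25

4 Sundays


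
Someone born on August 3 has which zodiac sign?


Date: August 3
Conventional tropical zodiac dates: Leo from July 23 onward; Virgo starts August 23
August 3 falls within the Leo range

Leo


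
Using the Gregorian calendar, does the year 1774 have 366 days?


Gregorian leap year rule: divisible by 4, but not by 100, unless also by 400.
1774 is not divisible by 4 -> not a leap year

No


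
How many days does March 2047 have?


March 2047

31 days


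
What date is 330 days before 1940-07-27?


Start: 1940-07-27, subtract 330 days
Back 27 days from July 27 reaches June 30, 1940 -> 303 left
June 1940 has 30 days -> back to May 31, 1940 -> 273 left
May 1940 has 31 days -> back to April 30, 1940 -> 242 left
April 1940 has 30 days -> back to March 31, 1940 -> 212 left
March 1940 has 31 days -> back to February 29, 1940 -> 181 left
February 1940 has 29 days -> back to January 31, 1940 -> 152 left
January 1940 has 31 days -> back to December 31, 1939 -> 121 left
December 1939 has 31 days -> back to November 30, 1939 -> 90 left
November 1939 has 30 days -> back to October 31, 1939 -> 60 left
October 1939 has 31 days -> back to September 30, 1939 -> 29 left
September 1939: 30 - 29 = 1 -> lands on September 1

Result: 1939-09-01


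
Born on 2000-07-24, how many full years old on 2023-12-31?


Birth: 2000-07-24
Reference: 2023-12-31
Year difference: 2023 - 2000 = 23

23 years old


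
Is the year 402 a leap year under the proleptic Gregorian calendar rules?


Gregorian leap year rule: divisible by 4, but not by 100, unless also by 400.
402 is not divisible by 4 -> not a leap year

No


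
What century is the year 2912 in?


Century = (year - 1) // 100 + 1
= (2912 - 1) // 100 + 1
= 2911 // 100 + 1
= 29 + 1

30th century


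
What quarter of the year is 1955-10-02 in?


Month: October (month 10)
Q1: Jan-Mar, Q2: Apr-Jun, Q3: Jul-Sep, Q4: Oct-Dec

Q4


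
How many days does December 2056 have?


December 2056

31 days


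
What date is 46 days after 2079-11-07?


Start: 2079-11-07, add 46 days
November 2079 has 30 days: 30 - 7 = 23 days to November 30 -> 23 left
December 2079: 23 <= 31 -> lands on December 23

Result: 2079-12-23


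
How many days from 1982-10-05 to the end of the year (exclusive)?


Day of year: 278 of 365
Remaining = 365 - 278

87 days


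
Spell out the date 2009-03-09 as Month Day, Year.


ISO 2009-03-09 parses as year=2009, month=03, day=09
Month 3 -> March

March 9, 2009


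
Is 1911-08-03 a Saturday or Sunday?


Anchor: Jan 1, 1911. With p = 1911 - 1 = 1910: (p + p//4 - p//100 + p//400) mod 7 = (1910 + 477 - 19 + 4) mod 7 = 2372 mod 7 = 6 -> Sunday (Mon=0 ... Sun=6)
Day of year: 215; offset = 214
Weekday index = (6 + 214) mod 7 = 3 -> Thursday
Weekend days: Saturday, Sunday

No


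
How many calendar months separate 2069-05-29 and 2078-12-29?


From May 2069 to December 2078
9 years * 12 = 108 months, plus 7 months = 115

115 months


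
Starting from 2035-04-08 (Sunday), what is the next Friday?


Current: Sunday
Target: Friday
Days ahead: 5

Next Friday: 2035-04-13


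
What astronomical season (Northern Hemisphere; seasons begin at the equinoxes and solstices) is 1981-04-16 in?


Date: April 16
Astronomical Spring (approx.; exact equinox/solstice day varies by year): March 20 to June 20
April 16 falls within the Spring window

Spring


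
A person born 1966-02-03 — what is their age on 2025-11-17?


Birth: 1966-02-03
Reference: 2025-11-17
Year difference: 2025 - 1966 = 59

59 years old


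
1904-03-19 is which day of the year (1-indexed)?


Date: March 19, 1904
Days in months 1 through 2: 60
Plus 19 days in March

Day of year: 79


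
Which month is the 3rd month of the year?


Month 3 of 12

March


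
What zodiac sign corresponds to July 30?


Date: July 30
Conventional tropical zodiac dates: Leo from July 23 onward; Virgo starts August 23
July 30 falls within the Leo range

Leo


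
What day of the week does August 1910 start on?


Target: August 1, 1910
Anchor: Jan 1, 1910. With p = 1910 - 1 = 1909: (p + p//4 - p//100 + p//400) mod 7 = (1909 + 477 - 19 + 4) mod 7 = 2371 mod 7 = 5 -> Saturday (Mon=0 ... Sun=6)
Days before August (Jan-Jul): 212 days
Weekday index = (5 + 212) mod 7 = 0

Monday


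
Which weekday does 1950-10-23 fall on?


Date: October 23, 1950
Anchor: Jan 1, 1950. With p = 1950 - 1 = 1949: (p + p//4 - p//100 + p//400) mod 7 = (1949 + 487 - 19 + 4) mod 7 = 2421 mod 7 = 6 -> Sunday (Mon=0 ... Sun=6)
Days before October (Jan-Sep): 273; offset = 273 + 23 - 1 = 295
Weekday index = (6 + 295) mod 7 = 0

Day of the week: Monday


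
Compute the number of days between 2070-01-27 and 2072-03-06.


From 2070-01-27 to 2072-03-06
2070-01-27: day of year = 27
2072-03-06: days before March = 31 + 29 = 60 (2072 is a leap year); day of year = 60 + 6 = 66
Rest of 2070: 365 - 27 = 338
Full years 2071 (365): 365
Total = 338 + 365 + 66 = 769

769 days


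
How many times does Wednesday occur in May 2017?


May 2017 has 31 days
Anchor: Jan 1, 2017. With p = 2017 - 1 = 2016: (p + p//4 - p//100 + p//400) mod 7 = (2016 + 504 - 20 + 5) mod 7 = 2505 mod 7 = 6 -> Sunday (Mon=0 ... Sun=6)
Days before May (Jan-Apr): 120; May 1 index = (6 + 120) mod 7 = 0 -> Monday
First Wednesday is May 3
Wednesdays: 3, 10, 17, 24, 31

5 Wednesdays


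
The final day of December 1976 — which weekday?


December 1976 has 31 days
Anchor: Jan 1, 1976. With p = 1976 - 1 = 1975: (p + p//4 - p//100 + p//400) mod 7 = (1975 + 493 - 19 + 4) mod 7 = 2453 mod 7 = 3 -> Thursday (Mon=0 ... Sun=6)
Days before December (Jan-Nov): 335; December 1 index = (3 + 335) mod 7 = 2 -> Wednesday
Last day offset: 31 - 1 = 30 days
Weekday index = (2 + 30) mod 7 = 4

Friday, December 31


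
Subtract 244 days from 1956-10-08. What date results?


Start: 1956-10-08, subtract 244 days
Back 8 days from October 8 reaches September 30, 1956 -> 236 left
September 1956 has 30 days -> back to August 31, 1956 -> 206 left
August 1956 has 31 days -> back to July 31, 1956 -> 175 left
July 1956 has 31 days -> back to June 30, 1956 -> 144 left
June 1956 has 30 days -> back to May 31, 1956 -> 114 left
May 1956 has 31 days -> back to April 30, 1956 -> 83 left
April 1956 has 30 days -> back to March 31, 1956 -> 53 left
March 1956 has 31 days -> back to February 29, 1956 -> 22 left
February 1956: 29 - 22 = 7 -> lands on February 7

Result: 1956-02-07


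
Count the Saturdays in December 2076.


December 2076 has 31 days
Anchor: Jan 1, 2076. With p = 2076 - 1 = 2075: (p + p//4 - p//100 + p//400) mod 7 = (2075 + 518 - 20 + 5) mod 7 = 2578 mod 7 = 2 -> Wednesday (Mon=0 ... Sun=6)
Days before December (Jan-Nov): 335; December 1 index = (2 + 335) mod 7 = 1 -> Tuesday
First Saturday is December 5
Saturdays: 5, 12, 19, 26

4 Saturdays


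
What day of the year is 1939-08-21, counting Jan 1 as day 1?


Date: August 21, 1939
Days in months 1 through 7: 212
Plus 21 days in August

Day of year: 233


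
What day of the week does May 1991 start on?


Target: May 1, 1991
Anchor: Jan 1, 1991. With p = 1991 - 1 = 1990: (p + p//4 - p//100 + p//400) mod 7 = (1990 + 497 - 19 + 4) mod 7 = 2472 mod 7 = 1 -> Tuesday (Mon=0 ... Sun=6)
Days before May (Jan-Apr): 120 days
Weekday index = (1 + 120) mod 7 = 2

Wednesday


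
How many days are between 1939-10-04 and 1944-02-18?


From 1939-10-04 to 1944-02-18
1939-10-04: days before October = 31 + 28 + 31 + 30 + 31 + 30 + 31 + 31 + 30 = 273 (1939 is not a leap year); day of year = 273 + 4 = 277
1944-02-18: days before February = 31; day of year = 31 + 18 = 49
Rest of 1939: 365 - 277 = 88
Full years 1940 (366), 1941 (365), 1942 (365), 1943 (365): 1461
Total = 88 + 1461 + 49 = 1598

1598 days


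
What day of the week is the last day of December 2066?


December 2066 has 31 days
Anchor: Jan 1, 2066. With p = 2066 - 1 = 2065: (p + p//4 - p//100 + p//400) mod 7 = (2065 + 516 - 20 + 5) mod 7 = 2566 mod 7 = 4 -> Friday (Mon=0 ... Sun=6)
Days before December (Jan-Nov): 334; December 1 index = (4 + 334) mod 7 = 2 -> Wednesday
Last day offset: 31 - 1 = 30 days
Weekday index = (2 + 30) mod 7 = 4

Friday, December 31


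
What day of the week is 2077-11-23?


Date: November 23, 2077
Anchor: Jan 1, 2077. With p = 2077 - 1 = 2076: (p + p//4 - p//100 + p//400) mod 7 = (2076 + 519 - 20 + 5) mod 7 = 2580 mod 7 = 4 -> Friday (Mon=0 ... Sun=6)
Days before November (Jan-Oct): 304; offset = 304 + 23 - 1 = 326
Weekday index = (4 + 326) mod 7 = 1

Day of the week: Tuesday


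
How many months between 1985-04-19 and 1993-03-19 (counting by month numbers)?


From April 1985 to March 1993
8 years * 12 = 96 months, minus 1 month = 95

95 months


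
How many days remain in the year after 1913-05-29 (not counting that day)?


Day of year: 149 of 365
Remaining = 365 - 149

216 days


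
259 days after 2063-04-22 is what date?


Start: 2063-04-22, add 259 days
April 2063 has 30 days: 30 - 22 = 8 days to April 30 -> 251 left
May 2063 has 31 days -> 220 left
June 2063 has 30 days -> 190 left
July 2063 has 31 days -> 159 left
August 2063 has 31 days -> 128 left
September 2063 has 30 days -> 98 left
October 2063 has 31 days -> 67 left
November 2063 has 30 days -> 37 left
December 2063 has 31 days -> 6 left
January 2064: 6 <= 31 -> lands on January 6

Result: 2064-01-06


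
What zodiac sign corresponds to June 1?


Date: June 1
Conventional tropical zodiac dates: Gemini from May 21 onward; Cancer starts June 21
June 1 falls within the Gemini range

Gemini


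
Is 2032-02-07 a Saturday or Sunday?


Anchor: Jan 1, 2032. With p = 2032 - 1 = 2031: (p + p//4 - p//100 + p//400) mod 7 = (2031 + 507 - 20 + 5) mod 7 = 2523 mod 7 = 3 -> Thursday (Mon=0 ... Sun=6)
Day of year: 38; offset = 37
Weekday index = (3 + 37) mod 7 = 5 -> Saturday
Weekend days: Saturday, Sunday

Yes


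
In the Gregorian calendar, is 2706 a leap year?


Gregorian leap year rule: divisible by 4, but not by 100, unless also by 400.
2706 is not divisible by 4 -> not a leap year

No


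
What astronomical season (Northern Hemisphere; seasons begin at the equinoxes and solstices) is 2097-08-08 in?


Date: August 8
Astronomical Summer (approx.; exact equinox/solstice day varies by year): June 21 to September 21
August 8 falls within the Summer window

Summer


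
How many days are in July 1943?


July 1943

31 days


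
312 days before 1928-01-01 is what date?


Start: 1928-01-01, subtract 312 days
Back 1 day from January 1 reaches December 31, 1927 -> 311 left
December 1927 has 31 days -> back to November 30, 1927 -> 280 left
November 1927 has 30 days -> back to October 31, 1927 -> 250 left
October 1927 has 31 days -> back to September 30, 1927 -> 219 left
September 1927 has 30 days -> back to August 31, 1927 -> 189 left
August 1927 has 31 days -> back to July 31, 1927 -> 158 left
July 1927 has 31 days -> back to June 30, 1927 -> 127 left
June 1927 has 30 days -> back to May 31, 1927 -> 97 left
May 1927 has 31 days -> back to April 30, 1927 -> 66 left
April 1927 has 30 days -> back to March 31, 1927 -> 36 left
March 1927 has 31 days -> back to February 28, 1927 -> 5 left
February 1927: 28 - 5 = 23 -> lands on February 23

Result: 1927-02-23


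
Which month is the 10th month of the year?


Month 10 of 12

October


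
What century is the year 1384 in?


Century = (year - 1) // 100 + 1
= (1384 - 1) // 100 + 1
= 1383 // 100 + 1
= 13 + 1

14th century


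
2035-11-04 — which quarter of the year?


Month: November (month 11)
Q1: Jan-Mar, Q2: Apr-Jun, Q3: Jul-Sep, Q4: Oct-Dec

Q4


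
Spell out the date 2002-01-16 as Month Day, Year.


ISO 2002-01-16 parses as year=2002, month=01, day=16
Month 1 -> January

January 16, 2002


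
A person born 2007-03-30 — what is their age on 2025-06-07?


Birth: 2007-03-30
Reference: 2025-06-07
Year difference: 2025 - 2007 = 18

18 years old


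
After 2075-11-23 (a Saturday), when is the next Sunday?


Current: Saturday
Target: Sunday
Days ahead: 1

Next Sunday: 2075-11-24


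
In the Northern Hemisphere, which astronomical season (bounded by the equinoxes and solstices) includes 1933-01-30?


Date: January 30
Astronomical Winter (approx.; exact equinox/solstice day varies by year): December 21 to March 19
January 30 falls within the Winter window

Winter


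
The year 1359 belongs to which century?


Century = (year - 1) // 100 + 1
= (1359 - 1) // 100 + 1
= 1358 // 100 + 1
= 13 + 1

14th century


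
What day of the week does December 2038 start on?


Target: December 1, 2038
Anchor: Jan 1, 2038. With p = 2038 - 1 = 2037: (p + p//4 - p//100 + p//400) mod 7 = (2037 + 509 - 20 + 5) mod 7 = 2531 mod 7 = 4 -> Friday (Mon=0 ... Sun=6)
Days before December (Jan-Nov): 334 days
Weekday index = (4 + 334) mod 7 = 2

Wednesday


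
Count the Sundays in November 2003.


November 2003 has 30 days
Anchor: Jan 1, 2003. With p = 2003 - 1 = 2002: (p + p//4 - p//100 + p//400) mod 7 = (2002 + 500 - 20 + 5) mod 7 = 2487 mod 7 = 2 -> Wednesday (Mon=0 ... Sun=6)
Days before November (Jan-Oct): 304; November 1 index = (2 + 304) mod 7 = 5 -> Saturday
First Sunday is November 2
Sundays: 2, 9, 16, 23, 30

5 Sundays


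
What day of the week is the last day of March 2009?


March 2009 has 31 days
Anchor: Jan 1, 2009. With p = 2009 - 1 = 2008: (p + p//4 - p//100 + p//400) mod 7 = (2008 + 502 - 20 + 5) mod 7 = 2495 mod 7 = 3 -> Thursday (Mon=0 ... Sun=6)
Days before March (Jan-Feb): 59; March 1 index = (3 + 59) mod 7 = 6 -> Sunday
Last day offset: 31 - 1 = 30 days
Weekday index = (6 + 30) mod 7 = 1

Tuesday, March 31


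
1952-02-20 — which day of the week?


Date: February 20, 1952
Anchor: Jan 1, 1952. With p = 1952 - 1 = 1951: (p + p//4 - p//100 + p//400) mod 7 = (1951 + 487 - 19 + 4) mod 7 = 2423 mod 7 = 1 -> Tuesday (Mon=0 ... Sun=6)
Days before February (Jan): 31; offset = 31 + 20 - 1 = 50
Weekday index = (1 + 50) mod 7 = 2

Day of the week: Wednesday


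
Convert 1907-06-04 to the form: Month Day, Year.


ISO 1907-06-04 parses as year=1907, month=06, day=04
Month 6 -> June

June 4, 1907


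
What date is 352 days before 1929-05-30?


Start: 1929-05-30, subtract 352 days
Back 30 days from May 30 reaches April 30, 1929 -> 322 left
April 1929 has 30 days -> back to March 31, 1929 -> 292 left
March 1929 has 31 days -> back to February 28, 1929 -> 261 left
February 1929 has 28 days -> back to January 31, 1929 -> 233 left
January 1929 has 31 days -> back to December 31, 1928 -> 202 left
December 1928 has 31 days -> back to November 30, 1928 -> 171 left
November 1928 has 30 days -> back to October 31, 1928 -> 141 left
October 1928 has 31 days -> back to September 30, 1928 -> 110 left
September 1928 has 30 days -> back to August 31, 1928 -> 80 left
August 1928 has 31 days -> back to July 31, 1928 -> 49 left
July 1928 has 31 days -> back to June 30, 1928 -> 18 left
June 1928: 30 - 18 = 12 -> lands on June 12

Result: 1928-06-12


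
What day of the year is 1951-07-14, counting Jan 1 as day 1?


Date: July 14, 1951
Days in months 1 through 6: 181
Plus 14 days in July

Day of year: 195


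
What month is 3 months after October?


October is month 10
10 + 3 = 13; wrap: 13 - 12 = 1

January


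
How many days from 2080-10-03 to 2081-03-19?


From 2080-10-03 to 2081-03-19
2080-10-03: days before October = 31 + 29 + 31 + 30 + 31 + 30 + 31 + 31 + 30 = 274 (2080 is a leap year); day of year = 274 + 3 = 277
2081-03-19: days before March = 31 + 28 = 59 (2081 is not a leap year); day of year = 59 + 19 = 78
Rest of 2080: 366 - 277 = 89
Total = 89 + 78 = 167

167 days


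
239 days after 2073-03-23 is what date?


Start: 2073-03-23, add 239 days
March 2073 has 31 days: 31 - 23 = 8 days to March 31 -> 231 left
April 2073 has 30 days -> 201 left
May 2073 has 31 days -> 170 left
June 2073 has 30 days -> 140 left
July 2073 has 31 days -> 109 left
August 2073 has 31 days -> 78 left
September 2073 has 30 days -> 48 left
October 2073 has 31 days -> 17 left
November 2073: 17 <= 30 -> lands on November 17

Result: 2073-11-17


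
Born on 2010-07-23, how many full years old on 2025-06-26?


Birth: 2010-07-23
Reference: 2025-06-26
Year difference: 2025 - 2010 = 15
Birthday not yet reached in 2025, subtract 1

14 years old


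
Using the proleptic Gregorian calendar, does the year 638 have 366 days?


Gregorian leap year rule: divisible by 4, but not by 100, unless also by 400.
638 is not divisible by 4 -> not a leap year

No


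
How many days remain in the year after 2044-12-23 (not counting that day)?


Day of year: 358 of 366
Remaining = 366 - 358

8 days


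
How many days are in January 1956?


January 1956

31 days


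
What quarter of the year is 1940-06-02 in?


Month: June (month 6)
Q1: Jan-Mar, Q2: Apr-Jun, Q3: Jul-Sep, Q4: Oct-Dec

Q2


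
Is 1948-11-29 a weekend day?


Anchor: Jan 1, 1948. With p = 1948 - 1 = 1947: (p + p//4 - p//100 + p//400) mod 7 = (1947 + 486 - 19 + 4) mod 7 = 2418 mod 7 = 3 -> Thursday (Mon=0 ... Sun=6)
Day of year: 334; offset = 333
Weekday index = (3 + 333) mod 7 = 0 -> Monday
Weekend days: Saturday, Sunday

No


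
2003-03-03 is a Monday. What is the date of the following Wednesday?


Current: Monday
Target: Wednesday
Days ahead: 2

Next Wednesday: 2003-03-05


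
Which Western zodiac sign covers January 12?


Date: January 12
Conventional tropical zodiac dates: Capricorn from December 22 onward; Aquarius starts January 20
January 12 falls within the Capricorn range

Capricorn


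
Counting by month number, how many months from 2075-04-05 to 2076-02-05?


From April 2075 to February 2076
1 year * 12 = 12 months, minus 2 months = 10

10 months


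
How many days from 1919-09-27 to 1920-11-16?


From 1919-09-27 to 1920-11-16
1919-09-27: days before September = 31 + 28 + 31 + 30 + 31 + 30 + 31 + 31 = 243 (1919 is not a leap year); day of year = 243 + 27 = 270
1920-11-16: days before November = 31 + 29 + 31 + 30 + 31 + 30 + 31 + 31 + 30 + 31 = 305 (1920 is a leap year); day of year = 305 + 16 = 321
Rest of 1919: 365 - 270 = 95
Total = 95 + 321 = 416

416 days


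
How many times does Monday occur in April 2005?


April 2005 has 30 days
Anchor: Jan 1, 2005. With p = 2005 - 1 = 2004: (p + p//4 - p//100 + p//400) mod 7 = (2004 + 501 - 20 + 5) mod 7 = 2490 mod 7 = 5 -> Saturday (Mon=0 ... Sun=6)
Days before April (Jan-Mar): 90; April 1 index = (5 + 90) mod 7 = 4 -> Friday
First Monday is April 4
Mondays: 4, 11, 18, 25

4 Mondays


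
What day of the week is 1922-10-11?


Date: October 11, 1922
Anchor: Jan 1, 1922. With p = 1922 - 1 = 1921: (p + p//4 - p//100 + p//400) mod 7 = (1921 + 480 - 19 + 4) mod 7 = 2386 mod 7 = 6 -> Sunday (Mon=0 ... Sun=6)
Days before October (Jan-Sep): 273; offset = 273 + 11 - 1 = 283
Weekday index = (6 + 283) mod 7 = 2

Day of the week: Wednesday


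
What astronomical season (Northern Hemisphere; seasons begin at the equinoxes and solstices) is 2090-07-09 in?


Date: July 9
Astronomical Summer (approx.; exact equinox/solstice day varies by year): June 21 to September 21
July 9 falls within the Summer window

Summer


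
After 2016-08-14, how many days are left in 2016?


Day of year: 227 of 366
Remaining = 366 - 227

139 days


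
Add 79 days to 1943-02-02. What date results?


Start: 1943-02-02, add 79 days
February 1943 has 28 days: 28 - 2 = 26 days to February 28 -> 53 left
March 1943 has 31 days -> 22 left
April 1943: 22 <= 30 -> lands on April 22

Result: 1943-04-22


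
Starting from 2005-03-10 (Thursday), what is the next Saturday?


Current: Thursday
Target: Saturday
Days ahead: 2

Next Saturday: 2005-03-12


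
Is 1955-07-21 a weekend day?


Anchor: Jan 1, 1955. With p = 1955 - 1 = 1954: (p + p//4 - p//100 + p//400) mod 7 = (1954 + 488 - 19 + 4) mod 7 = 2427 mod 7 = 5 -> Saturday (Mon=0 ... Sun=6)
Day of year: 202; offset = 201
Weekday index = (5 + 201) mod 7 = 3 -> Thursday
Weekend days: Saturday, Sunday

No


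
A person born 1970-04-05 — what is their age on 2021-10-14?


Birth: 1970-04-05
Reference: 2021-10-14
Year difference: 2021 - 1970 = 51

51 years old


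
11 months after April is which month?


April is month 4
4 + 11 = 15; wrap: 15 - 12 = 3

March


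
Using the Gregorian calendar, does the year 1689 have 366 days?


Gregorian leap year rule: divisible by 4, but not by 100, unless also by 400.
1689 is not divisible by 4 -> not a leap year

No


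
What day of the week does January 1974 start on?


Target: January 1, 1974
Anchor: Jan 1, 1974. With p = 1974 - 1 = 1973: (p + p//4 - p//100 + p//400) mod 7 = (1973 + 493 - 19 + 4) mod 7 = 2451 mod 7 = 1 -> Tuesday (Mon=0 ... Sun=6)
Offset from anchor: 0 days
Weekday index = (1 + 0) mod 7 = 1

Tuesday


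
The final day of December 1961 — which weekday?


December 1961 has 31 days
Anchor: Jan 1, 1961. With p = 1961 - 1 = 1960: (p + p//4 - p//100 + p//400) mod 7 = (1960 + 490 - 19 + 4) mod 7 = 2435 mod 7 = 6 -> Sunday (Mon=0 ... Sun=6)
Days before December (Jan-Nov): 334; December 1 index = (6 + 334) mod 7 = 4 -> Friday
Last day offset: 31 - 1 = 30 days
Weekday index = (4 + 30) mod 7 = 6

Sunday, December 31


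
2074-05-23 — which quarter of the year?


Month: May (month 5)
Q1: Jan-Mar, Q2: Apr-Jun, Q3: Jul-Sep, Q4: Oct-Dec

Q2


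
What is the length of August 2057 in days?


August 2057

31 days


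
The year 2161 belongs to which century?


Century = (year - 1) // 100 + 1
= (2161 - 1) // 100 + 1
= 2160 // 100 + 1
= 21 + 1

22nd century


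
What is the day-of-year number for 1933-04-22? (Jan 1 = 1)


Date: April 22, 1933
Days in months 1 through 3: 90
Plus 22 days in April

Day of year: 112


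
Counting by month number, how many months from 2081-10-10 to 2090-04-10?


From October 2081 to April 2090
9 years * 12 = 108 months, minus 6 months = 102

102 months


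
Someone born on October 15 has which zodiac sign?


Date: October 15
Conventional tropical zodiac dates: Libra from September 23 onward; Scorpio starts October 23
October 15 falls within the Libra range

Libra


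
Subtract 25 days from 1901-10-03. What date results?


Start: 1901-10-03, subtract 25 days
Back 3 days from October 3 reaches September 30, 1901 -> 22 left
September 1901: 30 - 22 = 8 -> lands on September 8

Result: 1901-09-08


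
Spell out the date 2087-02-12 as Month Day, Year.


ISO 2087-02-12 parses as year=2087, month=02, day=12
Month 2 -> February

February 12, 2087


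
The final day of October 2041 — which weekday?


October 2041 has 31 days
Anchor: Jan 1, 2041. With p = 2041 - 1 = 2040: (p + p//4 - p//100 + p//400) mod 7 = (2040 + 510 - 20 + 5) mod 7 = 2535 mod 7 = 1 -> Tuesday (Mon=0 ... Sun=6)
Days before October (Jan-Sep): 273; October 1 index = (1 + 273) mod 7 = 1 -> Tuesday
Last day offset: 31 - 1 = 30 days
Weekday index = (1 + 30) mod 7 = 3

Thursday, October 31


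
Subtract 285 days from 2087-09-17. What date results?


Start: 2087-09-17, subtract 285 days
Back 17 days from September 17 reaches August 31, 2087 -> 268 left
August 2087 has 31 days -> back to July 31, 2087 -> 237 left
July 2087 has 31 days -> back to June 30, 2087 -> 206 left
June 2087 has 30 days -> back to May 31, 2087 -> 176 left
May 2087 has 31 days -> back to April 30, 2087 -> 145 left
April 2087 has 30 days -> back to March 31, 2087 -> 115 left
March 2087 has 31 days -> back to February 28, 2087 -> 84 left
February 2087 has 28 days -> back to January 31, 2087 -> 56 left
January 2087 has 31 days -> back to December 31, 2086 -> 25 left
December 2086: 31 - 25 = 6 -> lands on December 6

Result: 2086-12-06


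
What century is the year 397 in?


Century = (year - 1) // 100 + 1
= (397 - 1) // 100 + 1
= 396 // 100 + 1
= 3 + 1

4th century


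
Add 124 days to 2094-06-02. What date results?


Start: 2094-06-02, add 124 days
June 2094 has 30 days: 30 - 2 = 28 days to June 30 -> 96 left
July 2094 has 31 days -> 65 left
August 2094 has 31 days -> 34 left
September 2094 has 30 days -> 4 left
October 2094: 4 <= 31 -> lands on October 4

Result: 2094-10-04


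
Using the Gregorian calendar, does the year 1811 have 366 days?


Gregorian leap year rule: divisible by 4, but not by 100, unless also by 400.
1811 is not divisible by 4 -> not a leap year

No


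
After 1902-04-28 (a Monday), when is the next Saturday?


Current: Monday
Target: Saturday
Days ahead: 5

Next Saturday: 1902-05-03


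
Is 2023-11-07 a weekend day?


Anchor: Jan 1, 2023. With p = 2023 - 1 = 2022: (p + p//4 - p//100 + p//400) mod 7 = (2022 + 505 - 20 + 5) mod 7 = 2512 mod 7 = 6 -> Sunday (Mon=0 ... Sun=6)
Day of year: 311; offset = 310
Weekday index = (6 + 310) mod 7 = 1 -> Tuesday
Weekend days: Saturday, Sunday

No


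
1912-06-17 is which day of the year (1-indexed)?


Date: June 17, 1912
Days in months 1 through 5: 152
Plus 17 days in June

Day of year: 169


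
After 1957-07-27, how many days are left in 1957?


Day of year: 208 of 365
Remaining = 365 - 208

157 days


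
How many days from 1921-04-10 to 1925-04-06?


From 1921-04-10 to 1925-04-06
1921-04-10: days before April = 31 + 28 + 31 = 90 (1921 is not a leap year); day of year = 90 + 10 = 100
1925-04-06: days before April = 31 + 28 + 31 = 90 (1925 is not a leap year); day of year = 90 + 6 = 96
Rest of 1921: 365 - 100 = 265
Full years 1922 (365), 1923 (365), 1924 (366): 1096
Total = 265 + 1096 + 96 = 1457

1457 days


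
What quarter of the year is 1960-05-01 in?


Month: May (month 5)
Q1: Jan-Mar, Q2: Apr-Jun, Q3: Jul-Sep, Q4: Oct-Dec

Q2


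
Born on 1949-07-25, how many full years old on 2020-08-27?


Birth: 1949-07-25
Reference: 2020-08-27
Year difference: 2020 - 1949 = 71

71 years old


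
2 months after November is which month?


November is month 11
11 + 2 = 13; wrap: 13 - 12 = 1

January


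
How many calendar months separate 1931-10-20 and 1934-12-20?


From October 1931 to December 1934
3 years * 12 = 36 months, plus 2 months = 38

38 months


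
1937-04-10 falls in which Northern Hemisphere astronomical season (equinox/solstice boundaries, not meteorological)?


Date: April 10
Astronomical Spring (approx.; exact equinox/solstice day varies by year): March 20 to June 20
April 10 falls within the Spring window

Spring


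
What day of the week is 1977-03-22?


Date: March 22, 1977
Anchor: Jan 1, 1977. With p = 1977 - 1 = 1976: (p + p//4 - p//100 + p//400) mod 7 = (1976 + 494 - 19 + 4) mod 7 = 2455 mod 7 = 5 -> Saturday (Mon=0 ... Sun=6)
Days before March (Jan-Feb): 59; offset = 59 + 22 - 1 = 80
Weekday index = (5 + 80) mod 7 = 1

Day of the week: Tuesday


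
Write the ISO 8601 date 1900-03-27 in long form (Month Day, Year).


ISO 1900-03-27 parses as year=1900, month=03, day=27
Month 3 -> March

March 27, 1900


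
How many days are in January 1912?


January 1912

31 days


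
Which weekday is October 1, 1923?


Target: October 1, 1923
Anchor: Jan 1, 1923. With p = 1923 - 1 = 1922: (p + p//4 - p//100 + p//400) mod 7 = (1922 + 480 - 19 + 4) mod 7 = 2387 mod 7 = 0 -> Monday (Mon=0 ... Sun=6)
Days before October (Jan-Sep): 273 days
Weekday index = (0 + 273) mod 7 = 0

Monday


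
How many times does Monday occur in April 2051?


April 2051 has 30 days
Anchor: Jan 1, 2051. With p = 2051 - 1 = 2050: (p + p//4 - p//100 + p//400) mod 7 = (2050 + 512 - 20 + 5) mod 7 = 2547 mod 7 = 6 -> Sunday (Mon=0 ... Sun=6)
Days before April (Jan-Mar): 90; April 1 index = (6 + 90) mod 7 = 5 -> Saturday
First Monday is April 3
Mondays: 3, 10, 17, 24

4 Mondays


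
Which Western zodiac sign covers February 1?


Date: February 1
Conventional tropical zodiac dates: Aquarius from January 20 onward; Pisces starts February 19
February 1 falls within the Aquarius range

Aquarius


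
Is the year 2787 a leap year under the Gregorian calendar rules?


Gregorian leap year rule: divisible by 4, but not by 100, unless also by 400.
2787 is not divisible by 4 -> not a leap year

No


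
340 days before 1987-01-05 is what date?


Start: 1987-01-05, subtract 340 days
Back 5 days from January 5 reaches December 31, 1986 -> 335 left
December 1986 has 31 days -> back to November 30, 1986 -> 304 left
November 1986 has 30 days -> back to October 31, 1986 -> 274 left
October 1986 has 31 days -> back to September 30, 1986 -> 243 left
September 1986 has 30 days -> back to August 31, 1986 -> 213 left
August 1986 has 31 days -> back to July 31, 1986 -> 182 left
July 1986 has 31 days -> back to June 30, 1986 -> 151 left
June 1986 has 30 days -> back to May 31, 1986 -> 121 left
May 1986 has 31 days -> back to April 30, 1986 -> 90 left
April 1986 has 30 days -> back to March 31, 1986 -> 60 left
March 1986 has 31 days -> back to February 28, 1986 -> 29 left
February 1986 has 28 days -> back to January 31, 1986 -> 1 left
January 1986: 31 - 1 = 30 -> lands on January 30

Result: 1986-01-30


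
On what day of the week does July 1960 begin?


Target: July 1, 1960
Anchor: Jan 1, 1960. With p = 1960 - 1 = 1959: (p + p//4 - p//100 + p//400) mod 7 = (1959 + 489 - 19 + 4) mod 7 = 2433 mod 7 = 4 -> Friday (Mon=0 ... Sun=6)
Days before July (Jan-Jun): 182 days
Weekday index = (4 + 182) mod 7 = 4

Friday


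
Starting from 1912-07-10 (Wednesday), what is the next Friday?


Current: Wednesday
Target: Friday
Days ahead: 2

Next Friday: 1912-07-12


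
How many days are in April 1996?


April 1996

30 days


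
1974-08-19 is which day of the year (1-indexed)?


Date: August 19, 1974
Days in months 1 through 7: 212
Plus 19 days in August

Day of year: 231


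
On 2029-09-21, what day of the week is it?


Date: September 21, 2029
Anchor: Jan 1, 2029. With p = 2029 - 1 = 2028: (p + p//4 - p//100 + p//400) mod 7 = (2028 + 507 - 20 + 5) mod 7 = 2520 mod 7 = 0 -> Monday (Mon=0 ... Sun=6)
Days before September (Jan-Aug): 243; offset = 243 + 21 - 1 = 263
Weekday index = (0 + 263) mod 7 = 4

Day of the week: Friday


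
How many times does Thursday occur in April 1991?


April 1991 has 30 days
Anchor: Jan 1, 1991. With p = 1991 - 1 = 1990: (p + p//4 - p//100 + p//400) mod 7 = (1990 + 497 - 19 + 4) mod 7 = 2472 mod 7 = 1 -> Tuesday (Mon=0 ... Sun=6)
Days before April (Jan-Mar): 90; April 1 index = (1 + 90) mod 7 = 0 -> Monday
First Thursday is April 4
Thursdays: 4, 11, 18, 25

4 Thursdays


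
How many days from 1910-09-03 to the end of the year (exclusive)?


Day of year: 246 of 365
Remaining = 365 - 246

119 days


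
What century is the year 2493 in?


Century = (year - 1) // 100 + 1
= (2493 - 1) // 100 + 1
= 2492 // 100 + 1
= 24 + 1

25th century


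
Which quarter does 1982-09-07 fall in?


Month: September (month 9)
Q1: Jan-Mar, Q2: Apr-Jun, Q3: Jul-Sep, Q4: Oct-Dec

Q3


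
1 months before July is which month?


July is month 7
7 - 1 = 6

June


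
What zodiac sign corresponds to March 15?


Date: March 15
Conventional tropical zodiac dates: Pisces from February 19 onward; Aries starts March 21
March 15 falls within the Pisces range

Pisces


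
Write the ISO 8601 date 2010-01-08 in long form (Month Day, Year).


ISO 2010-01-08 parses as year=2010, month=01, day=08
Month 1 -> January

January 8, 2010


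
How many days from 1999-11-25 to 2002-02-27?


From 1999-11-25 to 2002-02-27
1999-11-25: days before November = 31 + 28 + 31 + 30 + 31 + 30 + 31 + 31 + 30 + 31 = 304 (1999 is not a leap year); day of year = 304 + 25 = 329
2002-02-27: days before February = 31; day of year = 31 + 27 = 58
Rest of 1999: 365 - 329 = 36
Full years 2000 (366), 2001 (365): 731
Total = 36 + 731 + 58 = 825

825 days


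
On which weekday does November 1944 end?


November 1944 has 30 days
Anchor: Jan 1, 1944. With p = 1944 - 1 = 1943: (p + p//4 - p//100 + p//400) mod 7 = (1943 + 485 - 19 + 4) mod 7 = 2413 mod 7 = 5 -> Saturday (Mon=0 ... Sun=6)
Days before November (Jan-Oct): 305; November 1 index = (5 + 305) mod 7 = 2 -> Wednesday
Last day offset: 30 - 1 = 29 days
Weekday index = (2 + 29) mod 7 = 3

Thursday, November 30


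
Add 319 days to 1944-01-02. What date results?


Start: 1944-01-02, add 319 days
January 1944 has 31 days: 31 - 2 = 29 days to January 31 -> 290 left
February 1944 has 29 days -> 261 left
March 1944 has 31 days -> 230 left
April 1944 has 30 days -> 200 left
May 1944 has 31 days -> 169 left
June 1944 has 30 days -> 139 left
July 1944 has 31 days -> 108 left
August 1944 has 31 days -> 77 left
September 1944 has 30 days -> 47 left
October 1944 has 31 days -> 16 left
November 1944: 16 <= 30 -> lands on November 16

Result: 1944-11-16


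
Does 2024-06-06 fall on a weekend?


Anchor: Jan 1, 2024. With p = 2024 - 1 = 2023: (p + p//4 - p//100 + p//400) mod 7 = (2023 + 505 - 20 + 5) mod 7 = 2513 mod 7 = 0 -> Monday (Mon=0 ... Sun=6)
Day of year: 158; offset = 157
Weekday index = (0 + 157) mod 7 = 3 -> Thursday
Weekend days: Saturday, Sunday

No


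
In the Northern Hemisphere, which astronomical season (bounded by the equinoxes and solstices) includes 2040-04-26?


Date: April 26
Astronomical Spring (approx.; exact equinox/solstice day varies by year): March 20 to June 20
April 26 falls within the Spring window

Spring
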